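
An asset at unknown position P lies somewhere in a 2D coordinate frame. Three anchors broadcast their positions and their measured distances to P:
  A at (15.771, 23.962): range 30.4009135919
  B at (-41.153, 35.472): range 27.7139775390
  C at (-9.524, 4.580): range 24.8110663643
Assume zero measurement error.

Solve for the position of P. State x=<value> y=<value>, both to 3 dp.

eq1: (x − 15.771)² + (y − 23.962)² = 30.4009135919²
eq2: (x + 41.153)² + (y − 35.472)² = 27.7139775390²
eq3: (x + 9.524)² + (y − 4.580)² = 24.8110663643²
eq3−eq1, eq3−eq2 (x²,y² cancel):
  50.590·x + 38.764·y = 402.592376
  -63.258·x + 61.784·y = 2687.673680
det = 50.590·61.784 − 38.764·-63.258 = 5577.785672
x = (402.592376·61.784 − 38.764·2687.673680) / 5577.785672 = -14.219122
y = (50.590·2687.673680 − 402.592376·-63.258) / 5577.785672 = 28.942776

x=-14.219 y=28.943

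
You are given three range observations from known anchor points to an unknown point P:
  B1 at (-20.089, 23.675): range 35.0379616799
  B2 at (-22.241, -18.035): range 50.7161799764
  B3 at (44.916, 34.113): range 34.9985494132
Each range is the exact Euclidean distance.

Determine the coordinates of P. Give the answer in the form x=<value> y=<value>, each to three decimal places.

eq1: (x + 20.089)² + (y − 23.675)² = 35.0379616799²
eq2: (x + 22.241)² + (y + 18.035)² = 50.7161799764²
eq3: (x − 44.916)² + (y − 34.113)² = 34.9985494132²
eq3−eq2, eq3−eq1 (x²,y² cancel):
  -134.314·x − 104.296·y = -3708.452969
  -130.010·x − 20.876·y = -2219.830577
det = -134.314·-20.876 − -104.296·-130.010 = -10755.583896
x = (-3708.452969·-20.876 − -104.296·-2219.830577) / -10755.583896 = 14.327608
y = (-134.314·-2219.830577 − -3708.452969·-130.010) / -10755.583896 = 17.105687

x=14.328 y=17.106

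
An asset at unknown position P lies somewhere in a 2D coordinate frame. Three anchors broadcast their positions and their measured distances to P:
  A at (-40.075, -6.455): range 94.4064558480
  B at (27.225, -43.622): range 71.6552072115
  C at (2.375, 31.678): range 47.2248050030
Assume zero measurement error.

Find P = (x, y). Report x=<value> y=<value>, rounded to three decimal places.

x=49.070 y=24.622

eq1: (x + 40.075)² + (y + 6.455)² = 94.4064558480²
eq2: (x − 27.225)² + (y + 43.622)² = 71.6552072115²
eq3: (x − 2.375)² + (y − 31.678)² = 47.2248050030²
eq3−eq2, eq3−eq1 (x²,y² cancel):
  49.700·x − 150.600·y = -1269.343313
  -84.900·x − 76.266·y = -6043.860357
det = 49.700·-76.266 − -150.600·-84.900 = -16576.360200
x = (-1269.343313·-76.266 − -150.600·-6043.860357) / -16576.360200 = 49.069737
y = (49.700·-6043.860357 − -1269.343313·-84.900) / -16576.360200 = 24.622239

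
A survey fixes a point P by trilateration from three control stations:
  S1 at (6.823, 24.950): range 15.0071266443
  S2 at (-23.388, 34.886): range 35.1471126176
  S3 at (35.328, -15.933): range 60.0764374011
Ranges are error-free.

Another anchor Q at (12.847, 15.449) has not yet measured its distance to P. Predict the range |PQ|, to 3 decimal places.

23.802

eq1: (x − 6.823)² + (y − 24.950)² = 15.0071266443²
eq2: (x + 23.388)² + (y − 34.886)² = 35.1471126176²
eq3: (x − 35.328)² + (y + 15.933)² = 60.0764374011²
eq1−eq3, eq1−eq2 (x²,y² cancel):
  57.010·x − 81.766·y = -2551.092237
  -60.422·x + 19.872·y = 84.870036
det = 57.010·19.872 − -81.766·-60.422 = -3807.562532
x = (-2551.092237·19.872 − -81.766·84.870036) / -3807.562532 = 11.491820
y = (57.010·84.870036 − -2551.092237·-60.422) / -3807.562532 = 39.212397
|P − Q| = √((11.491820 − 12.847)² + (39.212397 − 15.449)²) = 23.802007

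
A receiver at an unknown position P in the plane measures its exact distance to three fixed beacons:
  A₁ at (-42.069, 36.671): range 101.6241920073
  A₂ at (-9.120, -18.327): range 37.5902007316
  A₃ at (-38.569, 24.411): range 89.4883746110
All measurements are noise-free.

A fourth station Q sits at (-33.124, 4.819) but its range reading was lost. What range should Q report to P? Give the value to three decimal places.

eq1: (x + 42.069)² + (y − 36.671)² = 101.6241920073²
eq2: (x + 9.120)² + (y + 18.327)² = 37.5902007316²
eq3: (x + 38.569)² + (y − 24.411)² = 89.4883746110²
eq2−eq1, eq2−eq3 (x²,y² cancel):
  -65.898·x + 109.996·y = -6218.943537
  -58.898·x + 85.476·y = -4930.734646
det = -65.898·85.476 − 109.996·-58.898 = 845.846960
x = (-6218.943537·85.476 − 109.996·-4930.734646) / 845.846960 = 12.757237
y = (-65.898·-4930.734646 − -6218.943537·-58.898) / 845.846960 = -48.895115
|P − Q| = √((12.757237 − -33.124)² + (-48.895115 − 4.819)²) = 70.642014

70.642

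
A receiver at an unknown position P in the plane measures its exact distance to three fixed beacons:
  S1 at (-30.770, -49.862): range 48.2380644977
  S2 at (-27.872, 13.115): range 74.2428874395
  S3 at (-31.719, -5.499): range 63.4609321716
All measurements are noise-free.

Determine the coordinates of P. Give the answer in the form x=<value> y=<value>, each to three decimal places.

eq1: (x + 30.770)² + (y + 49.862)² = 48.2380644977²
eq2: (x + 27.872)² + (y − 13.115)² = 74.2428874395²
eq3: (x + 31.719)² + (y + 5.499)² = 63.4609321716²
eq2−eq3, eq2−eq1 (x²,y² cancel):
  -7.694·x − 37.228·y = 1572.198776
  -5.796·x − 125.954·y = 5669.255804
det = -7.694·-125.954 − -37.228·-5.796 = 753.316588
x = (1572.198776·-125.954 − -37.228·5669.255804) / 753.316588 = 17.297283
y = (-7.694·5669.255804 − 1572.198776·-5.796) / 753.316588 = -45.806492

x=17.297 y=-45.806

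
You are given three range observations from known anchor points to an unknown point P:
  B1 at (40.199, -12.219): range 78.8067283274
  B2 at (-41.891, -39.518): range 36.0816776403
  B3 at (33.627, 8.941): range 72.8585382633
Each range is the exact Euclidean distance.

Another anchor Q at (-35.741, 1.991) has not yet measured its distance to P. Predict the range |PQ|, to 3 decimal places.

6.113

eq1: (x − 40.199)² + (y + 12.219)² = 78.8067283274²
eq2: (x + 41.891)² + (y + 39.518)² = 36.0816776403²
eq3: (x − 33.627)² + (y − 8.941)² = 72.8585382633²
eq2−eq3, eq2−eq1 (x²,y² cancel):
  151.036·x + 96.918·y = -6112.290732
  164.180·x + 54.598·y = -6459.877611
det = 151.036·54.598 − 96.918·164.180 = -7665.733712
x = (-6112.290732·54.598 − 96.918·-6459.877611) / -7665.733712 = -38.138498
y = (151.036·-6459.877611 − -6112.290732·164.180) / -7665.733712 = -3.631983
|P − Q| = √((-38.138498 − -35.741)² + (-3.631983 − 1.991)²) = 6.112768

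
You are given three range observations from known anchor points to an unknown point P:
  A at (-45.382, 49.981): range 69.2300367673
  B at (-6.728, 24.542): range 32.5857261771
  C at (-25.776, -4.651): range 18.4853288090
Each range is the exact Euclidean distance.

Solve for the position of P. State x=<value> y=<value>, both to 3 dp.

eq1: (x + 45.382)² + (y − 49.981)² = 69.2300367673²
eq2: (x + 6.728)² + (y − 24.542)² = 32.5857261771²
eq3: (x + 25.776)² + (y + 4.651)² = 18.4853288090²
eq1−eq3, eq1−eq2 (x²,y² cancel):
  39.212·x − 109.264·y = 579.498302
  77.308·x − 50.878·y = -179.082097
det = 39.212·-50.878 − -109.264·77.308 = 6451.953176
x = (579.498302·-50.878 − -109.264·-179.082097) / 6451.953176 = -7.602495
y = (39.212·-179.082097 − 579.498302·77.308) / 6451.953176 = -8.031990

x=-7.602 y=-8.032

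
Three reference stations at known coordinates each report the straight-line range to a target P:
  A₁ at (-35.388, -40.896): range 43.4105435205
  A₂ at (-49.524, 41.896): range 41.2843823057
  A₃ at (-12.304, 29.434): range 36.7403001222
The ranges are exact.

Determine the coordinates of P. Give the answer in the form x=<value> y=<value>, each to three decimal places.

x=-37.264 y=2.474

eq1: (x + 35.388)² + (y + 40.896)² = 43.4105435205²
eq2: (x + 49.524)² + (y − 41.896)² = 41.2843823057²
eq3: (x + 12.304)² + (y − 29.434)² = 36.7403001222²
eq2−eq3, eq2−eq1 (x²,y² cancel):
  74.440·x − 24.924·y = -2835.602051
  28.272·x − 165.584·y = -1463.183098
det = 74.440·-165.584 − -24.924·28.272 = -11621.421632
x = (-2835.602051·-165.584 − -24.924·-1463.183098) / -11621.421632 = -37.264112
y = (74.440·-1463.183098 − -2835.602051·28.272) / -11621.421632 = 2.473984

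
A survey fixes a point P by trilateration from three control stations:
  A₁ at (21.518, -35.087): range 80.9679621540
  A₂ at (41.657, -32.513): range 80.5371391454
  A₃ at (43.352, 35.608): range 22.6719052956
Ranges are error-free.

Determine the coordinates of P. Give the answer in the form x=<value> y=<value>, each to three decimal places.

x=23.133 y=45.865

eq1: (x − 21.518)² + (y + 35.087)² = 80.9679621540²
eq2: (x − 41.657)² + (y + 32.513)² = 80.5371391454²
eq3: (x − 43.352)² + (y − 35.608)² = 22.6719052956²
eq1−eq2, eq1−eq3 (x²,y² cancel):
  40.278·x + 5.148·y = 1167.859039
  43.668·x + 141.390·y = 7494.999281
det = 40.278·141.390 − 5.148·43.668 = 5470.103556
x = (1167.859039·141.390 − 5.148·7494.999281) / 5470.103556 = 23.132895
y = (40.278·7494.999281 − 1167.859039·43.668) / 5470.103556 = 45.864856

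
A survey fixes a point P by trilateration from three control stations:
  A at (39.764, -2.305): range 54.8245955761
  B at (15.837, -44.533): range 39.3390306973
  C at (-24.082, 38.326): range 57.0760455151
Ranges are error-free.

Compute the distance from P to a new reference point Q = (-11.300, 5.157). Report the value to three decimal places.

eq1: (x − 39.764)² + (y + 2.305)² = 54.8245955761²
eq2: (x − 15.837)² + (y + 44.533)² = 39.3390306973²
eq3: (x + 24.082)² + (y − 38.326)² = 57.0760455151²
eq3−eq2, eq3−eq1 (x²,y² cancel):
  79.838·x − 165.718·y = 1895.289293
  127.692·x − 81.262·y = -210.397587
det = 79.838·-81.262 − -165.718·127.692 = 14673.067300
x = (1895.289293·-81.262 − -165.718·-210.397587) / 14673.067300 = -12.872678
y = (79.838·-210.397587 − 1895.289293·127.692) / 14673.067300 = -17.638507
|P − Q| = √((-12.872678 − -11.300)² + (-17.638507 − 5.157)²) = 22.849693

22.850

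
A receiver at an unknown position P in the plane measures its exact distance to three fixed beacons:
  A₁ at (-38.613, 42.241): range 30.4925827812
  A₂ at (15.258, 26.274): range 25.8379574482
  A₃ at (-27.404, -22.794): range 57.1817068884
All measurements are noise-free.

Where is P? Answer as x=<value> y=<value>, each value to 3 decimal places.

x=-10.009 y=31.678

eq1: (x + 38.613)² + (y − 42.241)² = 30.4925827812²
eq2: (x − 15.258)² + (y − 26.274)² = 25.8379574482²
eq3: (x + 27.404)² + (y + 22.794)² = 57.1817068884²
eq1−eq3, eq1−eq2 (x²,y² cancel):
  22.418·x − 130.070·y = -4344.670196
  107.742·x − 31.934·y = -2089.938650
det = 22.418·-31.934 − -130.070·107.742 = 13298.105528
x = (-4344.670196·-31.934 − -130.070·-2089.938650) / 13298.105528 = -10.008615
y = (22.418·-2089.938650 − -4344.670196·107.742) / 13298.105528 = 31.677536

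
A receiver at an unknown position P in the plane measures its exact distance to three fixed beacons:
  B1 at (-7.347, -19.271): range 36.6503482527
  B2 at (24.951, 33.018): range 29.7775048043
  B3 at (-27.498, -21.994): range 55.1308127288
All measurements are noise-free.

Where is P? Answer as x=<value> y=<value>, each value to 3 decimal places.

eq1: (x + 7.347)² + (y + 19.271)² = 36.6503482527²
eq2: (x − 24.951)² + (y − 33.018)² = 29.7775048043²
eq3: (x + 27.498)² + (y + 21.994)² = 55.1308127288²
eq2−eq1, eq2−eq3 (x²,y² cancel):
  -64.596·x − 104.578·y = -1743.939110
  -104.898·x − 110.024·y = -2625.571405
det = -64.596·-110.024 − -104.578·-104.898 = -3862.912740
x = (-1743.939110·-110.024 − -104.578·-2625.571405) / -3862.912740 = 21.409194
y = (-64.596·-2625.571405 − -1743.939110·-104.898) / -3862.912740 = 3.451881

x=21.409 y=3.452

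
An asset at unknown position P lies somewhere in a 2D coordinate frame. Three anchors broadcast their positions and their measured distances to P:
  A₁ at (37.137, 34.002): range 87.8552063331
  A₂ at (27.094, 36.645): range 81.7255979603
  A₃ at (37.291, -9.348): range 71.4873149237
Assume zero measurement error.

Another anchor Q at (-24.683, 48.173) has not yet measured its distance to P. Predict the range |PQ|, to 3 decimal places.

eq1: (x − 37.137)² + (y − 34.002)² = 87.8552063331²
eq2: (x − 27.094)² + (y − 36.645)² = 81.7255979603²
eq3: (x − 37.291)² + (y + 9.348)² = 71.4873149237²
eq3−eq2, eq3−eq1 (x²,y² cancel):
  -20.394·x + 91.986·y = -969.700091
  -0.308·x + 86.700·y = -1550.812097
det = -20.394·86.700 − 91.986·-0.308 = -1739.828112
x = (-969.700091·86.700 − 91.986·-1550.812097) / -1739.828112 = -33.669995
y = (-20.394·-1550.812097 − -969.700091·-0.308) / -1739.828112 = -18.006718
|P − Q| = √((-33.669995 − -24.683)² + (-18.006718 − 48.173)²) = 66.787133

66.787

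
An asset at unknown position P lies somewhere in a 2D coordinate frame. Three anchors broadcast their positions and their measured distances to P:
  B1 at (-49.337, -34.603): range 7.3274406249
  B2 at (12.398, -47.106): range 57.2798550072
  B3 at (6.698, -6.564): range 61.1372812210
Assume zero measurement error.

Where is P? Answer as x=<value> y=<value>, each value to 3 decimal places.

eq1: (x + 49.337)² + (y + 34.603)² = 7.3274406249²
eq2: (x − 12.398)² + (y + 47.106)² = 57.2798550072²
eq3: (x − 6.698)² + (y + 6.564)² = 61.1372812210²
eq1−eq3, eq1−eq2 (x²,y² cancel):
  112.070·x + 56.078·y = -7227.633647
  123.470·x − 25.006·y = -4486.111942
det = 112.070·-25.006 − 56.078·123.470 = -9726.373080
x = (-7227.633647·-25.006 − 56.078·-4486.111942) / -9726.373080 = -44.446824
y = (112.070·-4486.111942 − -7227.633647·123.470) / -9726.373080 = -40.059882

x=-44.447 y=-40.060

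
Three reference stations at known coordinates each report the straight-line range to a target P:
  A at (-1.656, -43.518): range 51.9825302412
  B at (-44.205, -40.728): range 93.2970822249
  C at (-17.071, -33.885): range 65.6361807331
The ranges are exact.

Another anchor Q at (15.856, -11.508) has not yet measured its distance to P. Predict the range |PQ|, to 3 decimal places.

eq1: (x + 1.656)² + (y + 43.518)² = 51.9825302412²
eq2: (x + 44.205)² + (y + 40.728)² = 93.2970822249²
eq3: (x + 17.071)² + (y + 33.885)² = 65.6361807331²
eq3−eq1, eq3−eq2 (x²,y² cancel):
  30.830·x − 19.266·y = 2062.871165
  -54.268·x − 13.686·y = -2222.997587
det = 30.830·-13.686 − -19.266·-54.268 = -1467.466668
x = (2062.871165·-13.686 − -19.266·-2222.997587) / -1467.466668 = 48.424082
y = (30.830·-2222.997587 − 2062.871165·-54.268) / -1467.466668 = -29.583552
|P − Q| = √((48.424082 − 15.856)² + (-29.583552 − -11.508)²) = 37.247893

37.248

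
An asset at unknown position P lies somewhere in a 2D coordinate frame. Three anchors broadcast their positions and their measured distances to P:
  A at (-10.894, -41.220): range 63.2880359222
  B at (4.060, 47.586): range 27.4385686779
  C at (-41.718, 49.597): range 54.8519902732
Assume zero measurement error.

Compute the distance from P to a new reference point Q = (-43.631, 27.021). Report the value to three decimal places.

eq1: (x + 10.894)² + (y + 41.220)² = 63.2880359222²
eq2: (x − 4.060)² + (y − 47.586)² = 27.4385686779²
eq3: (x + 41.718)² + (y − 49.597)² = 54.8519902732²
eq3−eq2, eq3−eq1 (x²,y² cancel):
  91.556·x − 4.022·y = 336.522849
  61.648·x − 181.634·y = -3379.120951
det = 91.556·-181.634 − -4.022·61.648 = -16381.734248
x = (336.522849·-181.634 − -4.022·-3379.120951) / -16381.734248 = 4.560861
y = (91.556·-3379.120951 − 336.522849·61.648) / -16381.734248 = 20.152003
|P − Q| = √((4.560861 − -43.631)² + (20.152003 − 27.021)²) = 48.678934

48.679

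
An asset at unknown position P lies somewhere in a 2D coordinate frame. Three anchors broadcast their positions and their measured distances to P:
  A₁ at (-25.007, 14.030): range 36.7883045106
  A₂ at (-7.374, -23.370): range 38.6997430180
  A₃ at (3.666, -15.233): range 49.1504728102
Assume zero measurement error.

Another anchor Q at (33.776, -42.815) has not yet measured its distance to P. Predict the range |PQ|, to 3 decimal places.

eq1: (x + 25.007)² + (y − 14.030)² = 36.7883045106²
eq2: (x + 7.374)² + (y + 23.370)² = 38.6997430180²
eq3: (x − 3.666)² + (y + 15.233)² = 49.1504728102²
eq2−eq1, eq2−eq3 (x²,y² cancel):
  -35.266·x + 74.800·y = 365.948934
  22.080·x + 16.274·y = -1273.147799
det = -35.266·16.274 − 74.800·22.080 = -2225.502884
x = (365.948934·16.274 − 74.800·-1273.147799) / -2225.502884 = -45.466986
y = (-35.266·-1273.147799 − 365.948934·22.080) / -2225.502884 = -16.543981
|P − Q| = √((-45.466986 − 33.776)² + (-16.543981 − -42.815)²) = 83.484234

83.484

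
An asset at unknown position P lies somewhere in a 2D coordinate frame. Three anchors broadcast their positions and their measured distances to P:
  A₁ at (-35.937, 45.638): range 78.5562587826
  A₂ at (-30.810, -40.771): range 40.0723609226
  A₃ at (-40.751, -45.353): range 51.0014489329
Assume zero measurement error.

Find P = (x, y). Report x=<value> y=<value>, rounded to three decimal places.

x=4.454 y=-21.739

eq1: (x + 35.937)² + (y − 45.638)² = 78.5562587826²
eq2: (x + 30.810)² + (y + 40.771)² = 40.0723609226²
eq3: (x + 40.751)² + (y + 45.353)² = 51.0014489329²
eq2−eq3, eq2−eq1 (x²,y² cancel):
  -19.882·x − 9.164·y = 110.654386
  -10.254·x + 172.818·y = -3802.527212
det = -19.882·172.818 − -9.164·-10.254 = -3529.935132
x = (110.654386·172.818 − -9.164·-3802.527212) / -3529.935132 = 4.454272
y = (-19.882·-3802.527212 − 110.654386·-10.254) / -3529.935132 = -21.738784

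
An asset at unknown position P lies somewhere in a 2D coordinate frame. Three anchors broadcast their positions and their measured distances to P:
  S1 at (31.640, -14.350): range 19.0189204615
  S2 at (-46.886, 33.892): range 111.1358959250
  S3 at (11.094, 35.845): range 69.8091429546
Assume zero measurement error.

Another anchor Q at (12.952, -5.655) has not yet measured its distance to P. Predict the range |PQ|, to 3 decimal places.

eq1: (x − 31.640)² + (y + 14.350)² = 19.0189204615²
eq2: (x + 46.886)² + (y − 33.892)² = 111.1358959250²
eq3: (x − 11.094)² + (y − 35.845)² = 69.8091429546²
eq3−eq2, eq3−eq1 (x²,y² cancel):
  -115.960·x − 3.906·y = -5538.847124
  41.092·x − 100.390·y = 4310.668344
det = -115.960·-100.390 − -3.906·41.092 = 11801.729752
x = (-5538.847124·-100.390 − -3.906·4310.668344) / 11801.729752 = 48.542235
y = (-115.960·4310.668344 − -5538.847124·41.092) / 11801.729752 = -23.069736
|P − Q| = √((48.542235 − 12.952)² + (-23.069736 − -5.655)²) = 39.622441

39.622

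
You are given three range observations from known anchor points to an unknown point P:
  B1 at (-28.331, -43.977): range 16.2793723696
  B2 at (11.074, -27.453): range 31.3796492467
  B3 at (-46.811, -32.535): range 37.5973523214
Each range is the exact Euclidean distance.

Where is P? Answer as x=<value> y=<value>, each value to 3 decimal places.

x=-12.576 y=-48.077

eq1: (x + 28.331)² + (y + 43.977)² = 16.2793723696²
eq2: (x − 11.074)² + (y + 27.453)² = 31.3796492467²
eq3: (x + 46.811)² + (y + 32.535)² = 37.5973523214²
eq1−eq2, eq1−eq3 (x²,y² cancel):
  78.810·x + 33.048·y = -2579.985827
  -36.960·x + 22.884·y = -635.369081
det = 78.810·22.884 − 33.048·-36.960 = 3024.942120
x = (-2579.985827·22.884 − 33.048·-635.369081) / 3024.942120 = -12.576346
y = (78.810·-635.369081 − -2579.985827·-36.960) / 3024.942120 = -48.076858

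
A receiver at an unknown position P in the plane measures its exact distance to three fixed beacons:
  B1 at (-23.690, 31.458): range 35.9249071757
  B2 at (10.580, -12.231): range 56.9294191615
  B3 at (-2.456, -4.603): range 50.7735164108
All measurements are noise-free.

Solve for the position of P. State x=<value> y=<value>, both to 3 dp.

eq1: (x + 23.690)² + (y − 31.458)² = 35.9249071757²
eq2: (x − 10.580)² + (y + 12.231)² = 56.9294191615²
eq3: (x + 2.456)² + (y + 4.603)² = 50.7735164108²
eq3−eq2, eq3−eq1 (x²,y² cancel):
  26.072·x − 15.256·y = -428.694581
  -42.468·x + 72.122·y = 2810.953332
det = 26.072·72.122 − -15.256·-42.468 = 1232.472976
x = (-428.694581·72.122 − -15.256·2810.953332) / 1232.472976 = 9.708605
y = (26.072·2810.953332 − -428.694581·-42.468) / 1232.472976 = 44.691750

x=9.709 y=44.692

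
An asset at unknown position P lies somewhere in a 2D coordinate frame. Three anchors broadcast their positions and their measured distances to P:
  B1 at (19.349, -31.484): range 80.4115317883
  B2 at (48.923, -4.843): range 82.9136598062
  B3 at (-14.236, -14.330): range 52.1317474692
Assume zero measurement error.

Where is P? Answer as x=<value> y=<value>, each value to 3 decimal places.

x=-22.582 y=37.129

eq1: (x − 19.349)² + (y + 31.484)² = 80.4115317883²
eq2: (x − 48.923)² + (y + 4.843)² = 82.9136598062²
eq3: (x + 14.236)² + (y + 14.330)² = 52.1317474692²
eq3−eq1, eq3−eq2 (x²,y² cancel):
  67.170·x − 34.308·y = -2790.681889
  126.318·x + 18.974·y = -2148.053906
det = 67.170·18.974 − -34.308·126.318 = 5608.201524
x = (-2790.681889·18.974 − -34.308·-2148.053906) / 5608.201524 = -22.582254
y = (67.170·-2148.053906 − -2790.681889·126.318) / 5608.201524 = 37.129296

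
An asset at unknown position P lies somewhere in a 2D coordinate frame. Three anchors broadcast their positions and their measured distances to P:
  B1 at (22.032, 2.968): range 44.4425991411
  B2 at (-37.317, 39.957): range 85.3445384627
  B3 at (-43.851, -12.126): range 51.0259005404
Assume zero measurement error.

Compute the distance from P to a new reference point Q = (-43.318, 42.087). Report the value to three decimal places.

eq1: (x − 22.032)² + (y − 2.968)² = 44.4425991411²
eq2: (x + 37.317)² + (y − 39.957)² = 85.3445384627²
eq3: (x + 43.851)² + (y + 12.126)² = 51.0259005404²
eq2−eq1, eq2−eq3 (x²,y² cancel):
  118.698·x − 73.978·y = 2813.643337
  -13.068·x − 104.166·y = 3760.877458
det = 118.698·-104.166 − -73.978·-13.068 = -13331.040372
x = (2813.643337·-104.166 − -73.978·3760.877458) / -13331.040372 = 1.114975
y = (118.698·3760.877458 − 2813.643337·-13.068) / -13331.040372 = -36.244532
|P − Q| = √((1.114975 − -43.318)² + (-36.244532 − 42.087)²) = 90.056195

90.056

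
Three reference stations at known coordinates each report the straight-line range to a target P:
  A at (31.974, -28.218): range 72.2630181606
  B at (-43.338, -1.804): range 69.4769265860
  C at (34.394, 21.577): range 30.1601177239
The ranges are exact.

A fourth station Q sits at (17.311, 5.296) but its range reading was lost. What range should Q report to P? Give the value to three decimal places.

eq1: (x − 31.974)² + (y + 28.218)² = 72.2630181606²
eq2: (x + 43.338)² + (y + 1.804)² = 69.4769265860²
eq3: (x − 34.394)² + (y − 21.577)² = 30.1601177239²
eq1−eq2, eq1−eq3 (x²,y² cancel):
  -150.624·x + 52.828·y = 457.744926
  4.840·x + 99.590·y = 4142.233058
det = -150.624·99.590 − 52.828·4.840 = -15256.331680
x = (457.744926·99.590 − 52.828·4142.233058) / -15256.331680 = 11.355224
y = (-150.624·4142.233058 − 457.744926·4.840) / -15256.331680 = 41.041006
|P − Q| = √((11.355224 − 17.311)² + (41.041006 − 5.296)²) = 36.237780

36.238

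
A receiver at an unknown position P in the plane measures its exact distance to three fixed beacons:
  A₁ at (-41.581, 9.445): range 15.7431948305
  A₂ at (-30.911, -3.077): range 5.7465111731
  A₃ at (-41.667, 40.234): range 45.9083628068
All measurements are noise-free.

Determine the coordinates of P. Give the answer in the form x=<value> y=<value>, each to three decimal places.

x=-36.190 y=-5.347

eq1: (x + 41.581)² + (y − 9.445)² = 15.7431948305²
eq2: (x + 30.911)² + (y + 3.077)² = 5.7465111731²
eq3: (x + 41.667)² + (y − 40.234)² = 45.9083628068²
eq2−eq3, eq2−eq1 (x²,y² cancel):
  -21.512·x + 86.622·y = 315.400410
  -21.340·x + 25.044·y = 638.403943
det = -21.512·25.044 − 86.622·-21.340 = 1309.766952
x = (315.400410·25.044 − 86.622·638.403943) / 1309.766952 = -36.190361
y = (-21.512·638.403943 − 315.400410·-21.340) / 1309.766952 = -5.346524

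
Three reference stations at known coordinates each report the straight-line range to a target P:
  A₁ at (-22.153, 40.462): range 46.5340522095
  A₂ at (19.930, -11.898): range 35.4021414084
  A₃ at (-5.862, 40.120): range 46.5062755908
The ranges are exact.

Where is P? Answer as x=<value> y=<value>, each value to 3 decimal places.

x=-14.890 y=-5.502

eq1: (x + 22.153)² + (y − 40.462)² = 46.5340522095²
eq2: (x − 19.930)² + (y + 11.898)² = 35.4021414084²
eq3: (x + 5.862)² + (y − 40.120)² = 46.5062755908²
eq3−eq2, eq3−eq1 (x²,y² cancel):
  51.584·x − 104.036·y = -195.688087
  -32.582·x + 0.684·y = 481.367063
det = 51.584·0.684 − -104.036·-32.582 = -3354.417496
x = (-195.688087·0.684 − -104.036·481.367063) / -3354.417496 = -14.889516
y = (51.584·481.367063 − -195.688087·-32.582) / -3354.417496 = -5.501679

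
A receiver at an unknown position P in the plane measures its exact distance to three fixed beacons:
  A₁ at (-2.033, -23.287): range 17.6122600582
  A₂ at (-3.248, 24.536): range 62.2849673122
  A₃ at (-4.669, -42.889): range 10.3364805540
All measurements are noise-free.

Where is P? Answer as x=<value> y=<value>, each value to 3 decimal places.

eq1: (x + 2.033)² + (y + 23.287)² = 17.6122600582²
eq2: (x + 3.248)² + (y − 24.536)² = 62.2849673122²
eq3: (x + 4.669)² + (y + 42.889)² = 10.3364805540²
eq3−eq2, eq3−eq1 (x²,y² cancel):
  2.842·x + 134.850·y = -5021.275405
  5.272·x + 39.204·y = -1518.197298
det = 2.842·39.204 − 134.850·5.272 = -599.511432
x = (-5021.275405·39.204 − 134.850·-1518.197298) / -599.511432 = -13.135404
y = (2.842·-1518.197298 − -5021.275405·5.272) / -599.511432 = -36.959174

x=-13.135 y=-36.959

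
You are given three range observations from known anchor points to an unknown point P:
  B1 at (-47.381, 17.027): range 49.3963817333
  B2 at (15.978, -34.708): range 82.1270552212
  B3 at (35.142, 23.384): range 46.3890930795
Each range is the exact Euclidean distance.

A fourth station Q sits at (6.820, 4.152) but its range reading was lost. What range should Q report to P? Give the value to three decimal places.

eq1: (x + 47.381)² + (y − 17.027)² = 49.3963817333²
eq2: (x − 15.978)² + (y + 34.708)² = 82.1270552212²
eq3: (x − 35.142)² + (y − 23.384)² = 46.3890930795²
eq3−eq1, eq3−eq2 (x²,y² cancel):
  -165.046·x − 12.714·y = 465.051698
  -38.328·x − 116.184·y = -4914.735115
det = -165.046·-116.184 − -12.714·-38.328 = 18688.402272
x = (465.051698·-116.184 − -12.714·-4914.735115) / 18688.402272 = -6.234750
y = (-165.046·-4914.735115 − 465.051698·-38.328) / 18688.402272 = 44.358092
|P − Q| = √((-6.234750 − 6.820)² + (44.358092 − 4.152)²) = 42.272406

42.272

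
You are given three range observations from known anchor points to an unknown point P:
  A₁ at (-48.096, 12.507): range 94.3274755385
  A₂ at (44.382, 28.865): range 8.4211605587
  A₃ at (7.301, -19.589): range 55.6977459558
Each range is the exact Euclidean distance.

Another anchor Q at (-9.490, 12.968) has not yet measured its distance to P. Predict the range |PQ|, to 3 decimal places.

55.896

eq1: (x + 48.096)² + (y − 12.507)² = 94.3274755385²
eq2: (x − 44.382)² + (y − 28.865)² = 8.4211605587²
eq3: (x − 7.301)² + (y + 19.589)² = 55.6977459558²
eq1−eq3, eq1−eq2 (x²,y² cancel):
  110.794·x − 64.192·y = 3762.816994
  184.956·x + 32.716·y = 9160.056580
det = 110.794·32.716 − -64.192·184.956 = 15497.432056
x = (3762.816994·32.716 − -64.192·9160.056580) / 15497.432056 = 45.885452
y = (110.794·9160.056580 − 3762.816994·184.956) / 15497.432056 = 20.579134
|P − Q| = √((45.885452 − -9.490)² + (20.579134 − 12.968)²) = 55.896065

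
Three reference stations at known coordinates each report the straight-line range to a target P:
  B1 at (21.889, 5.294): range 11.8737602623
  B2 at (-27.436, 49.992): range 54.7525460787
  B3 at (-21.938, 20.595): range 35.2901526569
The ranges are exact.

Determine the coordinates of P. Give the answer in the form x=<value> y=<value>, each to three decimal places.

x=12.393 y=12.422

eq1: (x − 21.889)² + (y − 5.294)² = 11.8737602623²
eq2: (x + 27.436)² + (y − 49.992)² = 54.7525460787²
eq3: (x + 21.938)² + (y − 20.595)² = 35.2901526569²
eq1−eq2, eq1−eq3 (x²,y² cancel):
  -98.650·x + 89.396·y = -112.075716
  -87.654·x + 30.602·y = -706.133580
det = -98.650·30.602 − 89.396·-87.654 = 4817.029684
x = (-112.075716·30.602 − 89.396·-706.133580) / 4817.029684 = 12.392653
y = (-98.650·-706.133580 − -112.075716·-87.654) / 4817.029684 = 12.421803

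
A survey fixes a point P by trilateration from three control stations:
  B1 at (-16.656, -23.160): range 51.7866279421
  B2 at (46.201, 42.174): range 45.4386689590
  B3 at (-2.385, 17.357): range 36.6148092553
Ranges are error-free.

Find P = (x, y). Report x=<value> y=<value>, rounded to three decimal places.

x=29.755 y=-0.184

eq1: (x + 16.656)² + (y + 23.160)² = 51.7866279421²
eq2: (x − 46.201)² + (y − 42.174)² = 45.4386689590²
eq3: (x + 2.385)² + (y − 17.357)² = 36.6148092553²
eq1−eq2, eq1−eq3 (x²,y² cancel):
  125.714·x + 130.668·y = 3716.552938
  28.542·x + 81.034·y = 834.356315
det = 125.714·81.034 − 130.668·28.542 = 6457.582220
x = (3716.552938·81.034 − 130.668·834.356315) / 6457.582220 = 29.754709
y = (125.714·834.356315 − 3716.552938·28.542) / 6457.582220 = -0.183905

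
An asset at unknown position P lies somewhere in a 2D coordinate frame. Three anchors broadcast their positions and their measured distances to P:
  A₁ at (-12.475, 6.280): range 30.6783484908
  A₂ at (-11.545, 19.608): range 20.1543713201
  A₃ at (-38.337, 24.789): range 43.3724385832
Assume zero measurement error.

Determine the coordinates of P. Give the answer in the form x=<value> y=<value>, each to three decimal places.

eq1: (x + 12.475)² + (y − 6.280)² = 30.6783484908²
eq2: (x + 11.545)² + (y − 19.608)² = 20.1543713201²
eq3: (x + 38.337)² + (y − 24.789)² = 43.3724385832²
eq2−eq3, eq2−eq1 (x²,y² cancel):
  -53.584·x + 10.362·y = 91.489656
  -1.860·x − 26.656·y = -857.659047
det = -53.584·-26.656 − 10.362·-1.860 = 1447.608424
x = (91.489656·-26.656 − 10.362·-857.659047) / 1447.608424 = 4.454461
y = (-53.584·-857.659047 − 91.489656·-1.860) / 1447.608424 = 31.864261

x=4.454 y=31.864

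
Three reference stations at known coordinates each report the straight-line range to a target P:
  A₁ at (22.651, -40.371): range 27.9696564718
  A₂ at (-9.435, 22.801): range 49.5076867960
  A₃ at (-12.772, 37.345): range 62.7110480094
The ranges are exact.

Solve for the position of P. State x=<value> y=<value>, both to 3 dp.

x=25.253 y=-12.523

eq1: (x − 22.651)² + (y + 40.371)² = 27.9696564718²
eq2: (x + 9.435)² + (y − 22.801)² = 49.5076867960²
eq3: (x + 12.772)² + (y − 37.345)² = 62.7110480094²
eq2−eq3, eq2−eq1 (x²,y² cancel):
  -6.674·x + 29.088·y = -532.796308
  64.172·x − 126.344·y = 3202.689985
det = -6.674·-126.344 − 29.088·64.172 = -1023.415280
x = (-532.796308·-126.344 − 29.088·3202.689985) / -1023.415280 = 25.252925
y = (-6.674·3202.689985 − -532.796308·64.172) / -1023.415280 = -12.522631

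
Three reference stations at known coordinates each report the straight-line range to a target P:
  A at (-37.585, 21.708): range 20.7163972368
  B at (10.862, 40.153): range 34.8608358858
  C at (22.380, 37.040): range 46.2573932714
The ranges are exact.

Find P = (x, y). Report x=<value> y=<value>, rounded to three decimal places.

eq1: (x + 37.585)² + (y − 21.708)² = 20.7163972368²
eq2: (x − 10.862)² + (y − 40.153)² = 34.8608358858²
eq3: (x − 22.380)² + (y − 37.040)² = 46.2573932714²
eq2−eq3, eq2−eq1 (x²,y² cancel):
  23.036·x − 6.226·y = -781.889007
  -96.894·x − 36.890·y = 939.731800
det = 23.036·-36.890 − -6.226·-96.894 = -1453.060084
x = (-781.889007·-36.890 − -6.226·939.731800) / -1453.060084 = -23.876959
y = (23.036·939.731800 − -781.889007·-96.894) / -1453.060084 = 37.240505

x=-23.877 y=37.241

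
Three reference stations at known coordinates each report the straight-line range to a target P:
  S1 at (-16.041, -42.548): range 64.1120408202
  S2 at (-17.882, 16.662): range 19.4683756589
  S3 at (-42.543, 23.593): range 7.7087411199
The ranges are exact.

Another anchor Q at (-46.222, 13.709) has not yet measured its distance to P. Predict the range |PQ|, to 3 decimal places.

eq1: (x + 16.041)² + (y + 42.548)² = 64.1120408202²
eq2: (x + 17.882)² + (y − 16.662)² = 19.4683756589²
eq3: (x + 42.543)² + (y − 23.593)² = 7.7087411199²
eq2−eq1, eq2−eq3 (x²,y² cancel):
  3.682·x − 118.420·y = -2261.078310
  -49.322·x + 13.862·y = 2088.741291
det = 3.682·13.862 − -118.420·-49.322 = -5789.671356
x = (-2261.078310·13.862 − -118.420·2088.741291) / -5789.671356 = -37.308797
y = (3.682·2088.741291 − -2261.078310·-49.322) / -5789.671356 = 17.933688
|P − Q| = √((-37.308797 − -46.222)² + (17.933688 − 13.709)²) = 9.863730

9.864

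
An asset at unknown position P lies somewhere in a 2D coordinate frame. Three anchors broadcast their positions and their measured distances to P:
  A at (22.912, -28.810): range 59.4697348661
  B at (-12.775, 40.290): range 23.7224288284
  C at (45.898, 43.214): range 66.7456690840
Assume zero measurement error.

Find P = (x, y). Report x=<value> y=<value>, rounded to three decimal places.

eq1: (x − 22.912)² + (y + 28.810)² = 59.4697348661²
eq2: (x + 12.775)² + (y − 40.290)² = 23.7224288284²
eq3: (x − 45.898)² + (y − 43.214)² = 66.7456690840²
eq2−eq3, eq2−eq1 (x²,y² cancel):
  117.346·x + 5.848·y = -1704.639237
  71.374·x − 138.200·y = -3405.404617
det = 117.346·-138.200 − 5.848·71.374 = -16634.612352
x = (-1704.639237·-138.200 − 5.848·-3405.404617) / -16634.612352 = -15.359297
y = (117.346·-3405.404617 − -1704.639237·71.374) / -16634.612352 = 16.708757

x=-15.359 y=16.709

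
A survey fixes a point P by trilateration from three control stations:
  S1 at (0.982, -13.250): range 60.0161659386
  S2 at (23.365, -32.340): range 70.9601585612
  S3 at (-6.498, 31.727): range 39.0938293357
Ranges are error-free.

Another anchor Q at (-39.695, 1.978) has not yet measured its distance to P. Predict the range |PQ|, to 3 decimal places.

eq1: (x − 0.982)² + (y + 13.250)² = 60.0161659386²
eq2: (x − 23.365)² + (y + 32.340)² = 70.9601585612²
eq3: (x + 6.498)² + (y − 31.727)² = 39.0938293357²
eq2−eq1, eq2−eq3 (x²,y² cancel):
  -44.766·x + 38.180·y = 18.131928
  -59.726·x + 128.134·y = 2964.044319
det = -44.766·128.134 − 38.180·-59.726 = -3455.707964
x = (18.131928·128.134 − 38.180·2964.044319) / -3455.707964 = 32.075597
y = (-44.766·2964.044319 − 18.131928·-59.726) / -3455.707964 = 38.083502
|P − Q| = √((32.075597 − -39.695)² + (38.083502 − 1.978)²) = 80.340686

80.341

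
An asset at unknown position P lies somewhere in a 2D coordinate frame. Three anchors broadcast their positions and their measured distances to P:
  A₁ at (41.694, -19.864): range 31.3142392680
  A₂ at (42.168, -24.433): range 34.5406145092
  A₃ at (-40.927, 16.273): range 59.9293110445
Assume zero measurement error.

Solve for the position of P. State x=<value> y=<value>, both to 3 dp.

eq1: (x − 41.694)² + (y + 19.864)² = 31.3142392680²
eq2: (x − 42.168)² + (y + 24.433)² = 34.5406145092²
eq3: (x + 40.927)² + (y − 16.273)² = 59.9293110445²
eq1−eq3, eq1−eq2 (x²,y² cancel):
  -165.242·x + 72.274·y = -2804.079015
  0.948·x − 9.138·y = 29.671111
det = -165.242·-9.138 − 72.274·0.948 = 1441.465644
x = (-2804.079015·-9.138 − 72.274·29.671111) / 1441.465644 = 16.288438
y = (-165.242·29.671111 − -2804.079015·0.948) / 1441.465644 = -1.557198

x=16.288 y=-1.557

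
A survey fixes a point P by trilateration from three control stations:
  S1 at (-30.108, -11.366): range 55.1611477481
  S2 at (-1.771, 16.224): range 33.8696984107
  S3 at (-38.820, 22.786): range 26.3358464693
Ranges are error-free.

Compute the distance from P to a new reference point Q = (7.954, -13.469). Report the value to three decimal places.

64.224

eq1: (x + 30.108)² + (y + 11.366)² = 55.1611477481²
eq2: (x + 1.771)² + (y − 16.224)² = 33.8696984107²
eq3: (x + 38.820)² + (y − 22.786)² = 26.3358464693²
eq3−eq2, eq3−eq1 (x²,y² cancel):
  74.098·x − 13.124·y = -2213.419240
  17.424·x − 68.304·y = -3339.691988
det = 74.098·-68.304 − -13.124·17.424 = -4832.517216
x = (-2213.419240·-68.304 − -13.124·-3339.691988) / -4832.517216 = -22.215186
y = (74.098·-3339.691988 − -2213.419240·17.424) / -4832.517216 = 43.227550
|P − Q| = √((-22.215186 − 7.954)² + (43.227550 − -13.469)²) = 64.223661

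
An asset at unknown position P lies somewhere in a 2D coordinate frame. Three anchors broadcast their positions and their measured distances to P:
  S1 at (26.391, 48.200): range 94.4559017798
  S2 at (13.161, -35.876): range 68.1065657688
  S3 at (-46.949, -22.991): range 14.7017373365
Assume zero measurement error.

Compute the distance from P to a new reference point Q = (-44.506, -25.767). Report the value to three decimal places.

eq1: (x − 26.391)² + (y − 48.200)² = 94.4559017798²
eq2: (x − 13.161)² + (y + 35.876)² = 68.1065657688²
eq3: (x + 46.949)² + (y + 22.991)² = 14.7017373365²
eq1−eq3, eq1−eq2 (x²,y² cancel):
  -146.680·x − 142.382·y = 8418.846101
  -26.460·x − 168.152·y = 2723.987496
det = -146.680·-168.152 − -142.382·-26.460 = 20897.107640
x = (8418.846101·-168.152 − -142.382·2723.987496) / 20897.107640 = -49.183793
y = (-146.680·2723.987496 − 8418.846101·-26.460) / 20897.107640 = -8.460109
|P − Q| = √((-49.183793 − -44.506)² + (-8.460109 − -25.767)²) = 17.927917

17.928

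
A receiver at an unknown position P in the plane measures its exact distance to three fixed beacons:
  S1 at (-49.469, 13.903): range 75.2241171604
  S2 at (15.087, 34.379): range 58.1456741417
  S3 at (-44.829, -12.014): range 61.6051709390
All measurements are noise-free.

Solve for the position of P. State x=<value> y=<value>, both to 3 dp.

eq1: (x + 49.469)² + (y − 13.903)² = 75.2241171604²
eq2: (x − 15.087)² + (y − 34.379)² = 58.1456741417²
eq3: (x + 44.829)² + (y + 12.014)² = 61.6051709390²
eq2−eq1, eq2−eq3 (x²,y² cancel):
  -129.112·x − 40.952·y = -1046.806221
  -119.832·x − 92.786·y = 330.164562
det = -129.112·-92.786 − -40.952·-119.832 = 7072.425968
x = (-1046.806221·-92.786 − -40.952·330.164562) / 7072.425968 = 15.645248
y = (-129.112·330.164562 − -1046.806221·-119.832) / 7072.425968 = -23.763994

x=15.645 y=-23.764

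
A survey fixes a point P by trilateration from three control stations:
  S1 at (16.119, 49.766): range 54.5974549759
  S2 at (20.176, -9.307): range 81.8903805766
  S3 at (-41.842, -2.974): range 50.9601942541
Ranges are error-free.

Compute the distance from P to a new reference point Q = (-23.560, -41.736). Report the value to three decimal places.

eq1: (x − 16.119)² + (y − 49.766)² = 54.5974549759²
eq2: (x − 20.176)² + (y + 9.307)² = 81.8903805766²
eq3: (x + 41.842)² + (y + 2.974)² = 50.9601942541²
eq3−eq1, eq3−eq2 (x²,y² cancel):
  115.922·x + 105.480·y = 592.938586
  124.036·x − 12.666·y = -5374.999448
det = 115.922·-12.666 − 105.480·124.036 = -14551.585332
x = (592.938586·-12.666 − 105.480·-5374.999448) / -14551.585332 = -38.445624
y = (115.922·-5374.999448 − 592.938586·124.036) / -14551.585332 = 47.872888
|P − Q| = √((-38.445624 − -23.560)² + (47.872888 − -41.736)²) = 90.836857

90.837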